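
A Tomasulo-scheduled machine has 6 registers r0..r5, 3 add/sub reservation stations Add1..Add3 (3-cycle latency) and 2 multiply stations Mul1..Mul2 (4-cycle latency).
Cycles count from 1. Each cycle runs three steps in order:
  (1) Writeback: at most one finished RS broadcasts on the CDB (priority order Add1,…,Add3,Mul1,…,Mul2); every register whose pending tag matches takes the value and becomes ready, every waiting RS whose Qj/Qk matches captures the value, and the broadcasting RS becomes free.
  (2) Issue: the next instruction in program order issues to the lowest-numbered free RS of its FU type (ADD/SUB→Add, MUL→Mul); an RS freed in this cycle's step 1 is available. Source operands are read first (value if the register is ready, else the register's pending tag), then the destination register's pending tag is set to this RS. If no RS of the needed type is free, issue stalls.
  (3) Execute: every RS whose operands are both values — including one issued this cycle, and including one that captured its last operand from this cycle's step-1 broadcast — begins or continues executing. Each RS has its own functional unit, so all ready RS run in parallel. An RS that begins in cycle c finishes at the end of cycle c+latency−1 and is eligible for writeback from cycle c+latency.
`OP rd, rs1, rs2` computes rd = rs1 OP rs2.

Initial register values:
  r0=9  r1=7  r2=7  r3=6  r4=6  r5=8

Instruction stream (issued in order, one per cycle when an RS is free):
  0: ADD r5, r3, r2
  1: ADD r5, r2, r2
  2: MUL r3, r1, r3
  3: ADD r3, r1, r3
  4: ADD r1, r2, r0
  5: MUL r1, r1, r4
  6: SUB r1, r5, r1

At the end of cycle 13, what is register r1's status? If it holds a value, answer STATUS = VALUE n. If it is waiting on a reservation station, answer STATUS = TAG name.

cycle 1: issue ADD r5<-Add1 // r0:9,r1:7,r2:7,r3:6,r4:6,r5:Add1
cycle 2: issue ADD r5<-Add2 // r0:9,r1:7,r2:7,r3:6,r4:6,r5:Add2
cycle 3: issue MUL r3<-Mul1 // r0:9,r1:7,r2:7,r3:Mul1,r4:6,r5:Add2
cycle 4: CDB Add1=13; issue ADD r3<-Add1 // r0:9,r1:7,r2:7,r3:Add1,r4:6,r5:Add2
cycle 5: CDB Add2=14; issue ADD r1<-Add2 // r0:9,r1:Add2,r2:7,r3:Add1,r4:6,r5:14
cycle 6: issue MUL r1<-Mul2 // r0:9,r1:Mul2,r2:7,r3:Add1,r4:6,r5:14
cycle 7: CDB Mul1=42; issue SUB r1<-Add3 // r0:9,r1:Add3,r2:7,r3:Add1,r4:6,r5:14
cycle 8: CDB Add2=16 // r0:9,r1:Add3,r2:7,r3:Add1,r4:6,r5:14
cycle 9: - // r0:9,r1:Add3,r2:7,r3:Add1,r4:6,r5:14
cycle 10: CDB Add1=49 // r0:9,r1:Add3,r2:7,r3:49,r4:6,r5:14
cycle 11: - // r0:9,r1:Add3,r2:7,r3:49,r4:6,r5:14
cycle 12: CDB Mul2=96 // r0:9,r1:Add3,r2:7,r3:49,r4:6,r5:14
cycle 13: - // r0:9,r1:Add3,r2:7,r3:49,r4:6,r5:14

STATUS = TAG Add3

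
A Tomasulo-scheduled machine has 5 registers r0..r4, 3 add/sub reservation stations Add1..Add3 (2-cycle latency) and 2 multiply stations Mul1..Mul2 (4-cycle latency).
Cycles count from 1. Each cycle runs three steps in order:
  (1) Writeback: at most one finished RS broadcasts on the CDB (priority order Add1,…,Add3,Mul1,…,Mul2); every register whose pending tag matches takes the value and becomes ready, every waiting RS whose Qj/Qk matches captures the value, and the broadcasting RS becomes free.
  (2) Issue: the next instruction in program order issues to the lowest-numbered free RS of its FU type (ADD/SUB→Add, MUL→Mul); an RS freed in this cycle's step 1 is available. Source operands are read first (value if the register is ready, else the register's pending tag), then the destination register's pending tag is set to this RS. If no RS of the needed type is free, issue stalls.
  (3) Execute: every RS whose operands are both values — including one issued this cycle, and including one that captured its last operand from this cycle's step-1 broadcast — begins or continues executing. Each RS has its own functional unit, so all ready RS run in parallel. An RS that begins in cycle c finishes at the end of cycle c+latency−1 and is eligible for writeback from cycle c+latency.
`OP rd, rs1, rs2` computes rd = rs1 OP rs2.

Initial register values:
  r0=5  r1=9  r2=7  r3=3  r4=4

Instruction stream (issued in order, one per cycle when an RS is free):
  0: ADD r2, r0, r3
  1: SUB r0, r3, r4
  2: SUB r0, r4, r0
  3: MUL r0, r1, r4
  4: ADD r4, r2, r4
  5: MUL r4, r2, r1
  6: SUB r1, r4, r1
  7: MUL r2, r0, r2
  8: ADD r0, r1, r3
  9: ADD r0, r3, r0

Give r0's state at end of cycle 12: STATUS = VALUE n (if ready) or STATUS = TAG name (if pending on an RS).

STATUS = TAG Add3

  c1: issue ADD r2<-Add1  regs: r0:5,r1:9,r2:Add1,r3:3,r4:4
  c2: issue SUB r0<-Add2  regs: r0:Add2,r1:9,r2:Add1,r3:3,r4:4
  c3: CDB Add1=8; issue SUB r0<-Add1  regs: r0:Add1,r1:9,r2:8,r3:3,r4:4
  c4: CDB Add2=-1; issue MUL r0<-Mul1  regs: r0:Mul1,r1:9,r2:8,r3:3,r4:4
  c5: issue ADD r4<-Add2  regs: r0:Mul1,r1:9,r2:8,r3:3,r4:Add2
  c6: CDB Add1=5; issue MUL r4<-Mul2  regs: r0:Mul1,r1:9,r2:8,r3:3,r4:Mul2
  c7: CDB Add2=12; issue SUB r1<-Add1  regs: r0:Mul1,r1:Add1,r2:8,r3:3,r4:Mul2
  c8: CDB Mul1=36; issue MUL r2<-Mul1  regs: r0:36,r1:Add1,r2:Mul1,r3:3,r4:Mul2
  c9: issue ADD r0<-Add2  regs: r0:Add2,r1:Add1,r2:Mul1,r3:3,r4:Mul2
  c10: CDB Mul2=72; issue ADD r0<-Add3  regs: r0:Add3,r1:Add1,r2:Mul1,r3:3,r4:72
  c11: -  regs: r0:Add3,r1:Add1,r2:Mul1,r3:3,r4:72
  c12: CDB Add1=63  regs: r0:Add3,r1:63,r2:Mul1,r3:3,r4:72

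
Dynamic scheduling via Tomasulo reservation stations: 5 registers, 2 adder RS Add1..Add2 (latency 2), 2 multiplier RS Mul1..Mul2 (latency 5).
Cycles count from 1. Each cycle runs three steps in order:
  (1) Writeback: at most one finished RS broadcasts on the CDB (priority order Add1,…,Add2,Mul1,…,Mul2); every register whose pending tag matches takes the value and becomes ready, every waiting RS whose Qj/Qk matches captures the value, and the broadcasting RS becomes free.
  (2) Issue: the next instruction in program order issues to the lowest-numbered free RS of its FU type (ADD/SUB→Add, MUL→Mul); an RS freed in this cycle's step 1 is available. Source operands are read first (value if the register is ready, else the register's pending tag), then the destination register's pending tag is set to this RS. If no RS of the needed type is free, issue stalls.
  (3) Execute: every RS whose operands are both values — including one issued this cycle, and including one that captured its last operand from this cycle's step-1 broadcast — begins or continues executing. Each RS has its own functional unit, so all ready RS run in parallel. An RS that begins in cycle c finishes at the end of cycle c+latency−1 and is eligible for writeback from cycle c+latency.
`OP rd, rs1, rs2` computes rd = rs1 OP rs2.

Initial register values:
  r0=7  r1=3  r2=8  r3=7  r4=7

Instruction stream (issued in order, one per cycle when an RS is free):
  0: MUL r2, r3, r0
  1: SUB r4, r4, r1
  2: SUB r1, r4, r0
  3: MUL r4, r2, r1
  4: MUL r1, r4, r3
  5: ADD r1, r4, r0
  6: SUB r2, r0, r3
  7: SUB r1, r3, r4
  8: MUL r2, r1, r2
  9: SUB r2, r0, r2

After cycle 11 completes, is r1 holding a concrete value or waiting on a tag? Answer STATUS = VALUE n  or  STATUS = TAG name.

  c1: issue MUL r2<-Mul1  regs: r0:7,r1:3,r2:Mul1,r3:7,r4:7
  c2: issue SUB r4<-Add1  regs: r0:7,r1:3,r2:Mul1,r3:7,r4:Add1
  c3: issue SUB r1<-Add2  regs: r0:7,r1:Add2,r2:Mul1,r3:7,r4:Add1
  c4: CDB Add1=4; issue MUL r4<-Mul2  regs: r0:7,r1:Add2,r2:Mul1,r3:7,r4:Mul2
  c5: stall  regs: r0:7,r1:Add2,r2:Mul1,r3:7,r4:Mul2
  c6: CDB Add2=-3; stall  regs: r0:7,r1:-3,r2:Mul1,r3:7,r4:Mul2
  c7: CDB Mul1=49; issue MUL r1<-Mul1  regs: r0:7,r1:Mul1,r2:49,r3:7,r4:Mul2
  c8: issue ADD r1<-Add1  regs: r0:7,r1:Add1,r2:49,r3:7,r4:Mul2
  c9: issue SUB r2<-Add2  regs: r0:7,r1:Add1,r2:Add2,r3:7,r4:Mul2
  c10: stall  regs: r0:7,r1:Add1,r2:Add2,r3:7,r4:Mul2
  c11: CDB Add2=0; issue SUB r1<-Add2  regs: r0:7,r1:Add2,r2:0,r3:7,r4:Mul2

STATUS = TAG Add2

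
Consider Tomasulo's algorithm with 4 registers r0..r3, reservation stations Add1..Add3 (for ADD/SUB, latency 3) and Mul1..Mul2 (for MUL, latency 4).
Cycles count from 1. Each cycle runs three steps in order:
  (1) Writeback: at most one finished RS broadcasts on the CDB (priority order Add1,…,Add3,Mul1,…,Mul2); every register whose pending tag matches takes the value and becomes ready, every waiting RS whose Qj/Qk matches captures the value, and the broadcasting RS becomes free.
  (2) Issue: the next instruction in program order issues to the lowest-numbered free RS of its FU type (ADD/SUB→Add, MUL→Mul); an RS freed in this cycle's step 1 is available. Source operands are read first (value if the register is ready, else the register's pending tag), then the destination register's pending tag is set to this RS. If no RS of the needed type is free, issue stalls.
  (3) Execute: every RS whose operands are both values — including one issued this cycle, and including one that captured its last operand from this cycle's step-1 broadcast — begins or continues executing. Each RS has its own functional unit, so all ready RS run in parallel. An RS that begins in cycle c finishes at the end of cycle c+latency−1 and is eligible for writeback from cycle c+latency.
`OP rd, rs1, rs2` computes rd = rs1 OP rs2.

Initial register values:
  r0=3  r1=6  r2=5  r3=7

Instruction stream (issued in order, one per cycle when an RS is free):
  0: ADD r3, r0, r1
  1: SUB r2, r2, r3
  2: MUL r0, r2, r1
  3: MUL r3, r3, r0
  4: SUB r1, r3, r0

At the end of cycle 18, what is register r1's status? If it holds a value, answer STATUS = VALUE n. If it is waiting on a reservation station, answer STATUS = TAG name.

c1: issue ADD r3<-Add1 | r0:3,r1:6,r2:5,r3:Add1
c2: issue SUB r2<-Add2 | r0:3,r1:6,r2:Add2,r3:Add1
c3: issue MUL r0<-Mul1 | r0:Mul1,r1:6,r2:Add2,r3:Add1
c4: CDB Add1=9; issue MUL r3<-Mul2 | r0:Mul1,r1:6,r2:Add2,r3:Mul2
c5: issue SUB r1<-Add1 | r0:Mul1,r1:Add1,r2:Add2,r3:Mul2
c6: - | r0:Mul1,r1:Add1,r2:Add2,r3:Mul2
c7: CDB Add2=-4 | r0:Mul1,r1:Add1,r2:-4,r3:Mul2
c8: - | r0:Mul1,r1:Add1,r2:-4,r3:Mul2
c9: - | r0:Mul1,r1:Add1,r2:-4,r3:Mul2
c10: - | r0:Mul1,r1:Add1,r2:-4,r3:Mul2
c11: CDB Mul1=-24 | r0:-24,r1:Add1,r2:-4,r3:Mul2
c12: - | r0:-24,r1:Add1,r2:-4,r3:Mul2
c13: - | r0:-24,r1:Add1,r2:-4,r3:Mul2
c14: - | r0:-24,r1:Add1,r2:-4,r3:Mul2
c15: CDB Mul2=-216 | r0:-24,r1:Add1,r2:-4,r3:-216
c16: - | r0:-24,r1:Add1,r2:-4,r3:-216
c17: - | r0:-24,r1:Add1,r2:-4,r3:-216
c18: CDB Add1=-192 | r0:-24,r1:-192,r2:-4,r3:-216

STATUS = VALUE -192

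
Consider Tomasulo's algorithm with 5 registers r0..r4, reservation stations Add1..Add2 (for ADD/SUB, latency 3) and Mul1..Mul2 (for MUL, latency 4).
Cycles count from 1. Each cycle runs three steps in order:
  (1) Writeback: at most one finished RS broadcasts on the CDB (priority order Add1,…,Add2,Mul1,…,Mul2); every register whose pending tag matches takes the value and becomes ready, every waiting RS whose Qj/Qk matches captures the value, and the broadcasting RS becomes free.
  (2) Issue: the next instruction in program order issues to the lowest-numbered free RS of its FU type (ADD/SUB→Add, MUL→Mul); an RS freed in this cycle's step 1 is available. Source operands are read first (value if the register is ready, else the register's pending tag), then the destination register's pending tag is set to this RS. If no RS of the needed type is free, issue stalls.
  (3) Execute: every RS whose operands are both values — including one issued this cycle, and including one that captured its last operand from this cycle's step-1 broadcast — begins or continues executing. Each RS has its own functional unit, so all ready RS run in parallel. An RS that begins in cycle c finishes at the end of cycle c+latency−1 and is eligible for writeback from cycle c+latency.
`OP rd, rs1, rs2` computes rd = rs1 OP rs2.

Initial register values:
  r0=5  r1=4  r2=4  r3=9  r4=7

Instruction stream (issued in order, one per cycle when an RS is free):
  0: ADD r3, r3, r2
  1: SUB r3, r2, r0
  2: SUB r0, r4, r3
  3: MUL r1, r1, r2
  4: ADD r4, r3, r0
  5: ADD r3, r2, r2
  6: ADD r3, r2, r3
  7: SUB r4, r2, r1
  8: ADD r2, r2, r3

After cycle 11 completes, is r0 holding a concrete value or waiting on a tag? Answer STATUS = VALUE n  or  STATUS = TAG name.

STATUS = VALUE 8

  c1: issue ADD r3<-Add1  regs: r0:5,r1:4,r2:4,r3:Add1,r4:7
  c2: issue SUB r3<-Add2  regs: r0:5,r1:4,r2:4,r3:Add2,r4:7
  c3: stall  regs: r0:5,r1:4,r2:4,r3:Add2,r4:7
  c4: CDB Add1=13; issue SUB r0<-Add1  regs: r0:Add1,r1:4,r2:4,r3:Add2,r4:7
  c5: CDB Add2=-1; issue MUL r1<-Mul1  regs: r0:Add1,r1:Mul1,r2:4,r3:-1,r4:7
  c6: issue ADD r4<-Add2  regs: r0:Add1,r1:Mul1,r2:4,r3:-1,r4:Add2
  c7: stall  regs: r0:Add1,r1:Mul1,r2:4,r3:-1,r4:Add2
  c8: CDB Add1=8; issue ADD r3<-Add1  regs: r0:8,r1:Mul1,r2:4,r3:Add1,r4:Add2
  c9: CDB Mul1=16; stall  regs: r0:8,r1:16,r2:4,r3:Add1,r4:Add2
  c10: stall  regs: r0:8,r1:16,r2:4,r3:Add1,r4:Add2
  c11: CDB Add1=8; issue ADD r3<-Add1  regs: r0:8,r1:16,r2:4,r3:Add1,r4:Add2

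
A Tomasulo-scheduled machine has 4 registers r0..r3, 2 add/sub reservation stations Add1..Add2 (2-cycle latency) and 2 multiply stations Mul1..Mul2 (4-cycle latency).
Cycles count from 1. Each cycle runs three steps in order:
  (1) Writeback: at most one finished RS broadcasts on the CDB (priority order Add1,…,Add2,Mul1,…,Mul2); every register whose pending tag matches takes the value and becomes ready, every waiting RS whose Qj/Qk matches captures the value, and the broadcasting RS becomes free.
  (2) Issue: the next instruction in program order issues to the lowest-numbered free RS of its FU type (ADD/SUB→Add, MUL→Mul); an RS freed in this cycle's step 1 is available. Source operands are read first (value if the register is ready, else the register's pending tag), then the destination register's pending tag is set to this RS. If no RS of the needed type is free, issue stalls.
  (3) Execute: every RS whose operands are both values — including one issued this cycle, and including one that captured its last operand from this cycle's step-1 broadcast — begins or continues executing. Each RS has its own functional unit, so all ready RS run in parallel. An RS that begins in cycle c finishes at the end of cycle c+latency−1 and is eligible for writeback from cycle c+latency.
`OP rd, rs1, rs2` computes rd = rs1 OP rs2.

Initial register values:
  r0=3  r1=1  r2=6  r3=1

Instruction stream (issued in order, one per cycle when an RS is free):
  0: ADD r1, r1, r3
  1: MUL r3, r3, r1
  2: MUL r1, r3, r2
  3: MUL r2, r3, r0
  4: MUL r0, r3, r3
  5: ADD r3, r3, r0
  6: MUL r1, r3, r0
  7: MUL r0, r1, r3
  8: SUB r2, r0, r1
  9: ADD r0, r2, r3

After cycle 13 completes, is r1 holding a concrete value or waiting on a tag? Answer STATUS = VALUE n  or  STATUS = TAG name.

STATUS = TAG Mul2

  c1: issue ADD r1<-Add1  regs: r0:3,r1:Add1,r2:6,r3:1
  c2: issue MUL r3<-Mul1  regs: r0:3,r1:Add1,r2:6,r3:Mul1
  c3: CDB Add1=2; issue MUL r1<-Mul2  regs: r0:3,r1:Mul2,r2:6,r3:Mul1
  c4: stall  regs: r0:3,r1:Mul2,r2:6,r3:Mul1
  c5: stall  regs: r0:3,r1:Mul2,r2:6,r3:Mul1
  c6: stall  regs: r0:3,r1:Mul2,r2:6,r3:Mul1
  c7: CDB Mul1=2; issue MUL r2<-Mul1  regs: r0:3,r1:Mul2,r2:Mul1,r3:2
  c8: stall  regs: r0:3,r1:Mul2,r2:Mul1,r3:2
  c9: stall  regs: r0:3,r1:Mul2,r2:Mul1,r3:2
  c10: stall  regs: r0:3,r1:Mul2,r2:Mul1,r3:2
  c11: CDB Mul1=6; issue MUL r0<-Mul1  regs: r0:Mul1,r1:Mul2,r2:6,r3:2
  c12: CDB Mul2=12; issue ADD r3<-Add1  regs: r0:Mul1,r1:12,r2:6,r3:Add1
  c13: issue MUL r1<-Mul2  regs: r0:Mul1,r1:Mul2,r2:6,r3:Add1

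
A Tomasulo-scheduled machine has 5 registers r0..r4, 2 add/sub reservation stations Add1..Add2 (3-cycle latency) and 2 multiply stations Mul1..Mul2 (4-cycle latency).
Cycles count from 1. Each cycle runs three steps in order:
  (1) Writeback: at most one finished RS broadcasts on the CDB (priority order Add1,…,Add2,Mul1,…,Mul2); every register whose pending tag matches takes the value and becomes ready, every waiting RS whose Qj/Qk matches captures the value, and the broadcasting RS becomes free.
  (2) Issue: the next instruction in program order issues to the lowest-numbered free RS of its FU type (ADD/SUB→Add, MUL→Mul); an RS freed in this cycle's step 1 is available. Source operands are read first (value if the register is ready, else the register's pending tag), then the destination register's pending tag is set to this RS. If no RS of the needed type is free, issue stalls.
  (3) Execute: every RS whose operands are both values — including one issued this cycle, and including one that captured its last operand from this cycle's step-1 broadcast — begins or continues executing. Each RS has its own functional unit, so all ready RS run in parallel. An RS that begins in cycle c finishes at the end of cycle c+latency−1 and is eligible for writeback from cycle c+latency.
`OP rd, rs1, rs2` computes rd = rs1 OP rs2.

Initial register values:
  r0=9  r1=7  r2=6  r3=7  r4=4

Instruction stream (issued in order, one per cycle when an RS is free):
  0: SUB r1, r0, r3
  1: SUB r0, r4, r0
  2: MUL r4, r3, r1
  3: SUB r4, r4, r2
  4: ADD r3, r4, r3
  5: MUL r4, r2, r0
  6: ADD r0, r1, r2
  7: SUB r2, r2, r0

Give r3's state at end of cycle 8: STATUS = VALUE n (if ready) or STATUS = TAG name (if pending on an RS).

STATUS = TAG Add2

  c1: issue SUB r1<-Add1  regs: r0:9,r1:Add1,r2:6,r3:7,r4:4
  c2: issue SUB r0<-Add2  regs: r0:Add2,r1:Add1,r2:6,r3:7,r4:4
  c3: issue MUL r4<-Mul1  regs: r0:Add2,r1:Add1,r2:6,r3:7,r4:Mul1
  c4: CDB Add1=2; issue SUB r4<-Add1  regs: r0:Add2,r1:2,r2:6,r3:7,r4:Add1
  c5: CDB Add2=-5; issue ADD r3<-Add2  regs: r0:-5,r1:2,r2:6,r3:Add2,r4:Add1
  c6: issue MUL r4<-Mul2  regs: r0:-5,r1:2,r2:6,r3:Add2,r4:Mul2
  c7: stall  regs: r0:-5,r1:2,r2:6,r3:Add2,r4:Mul2
  c8: CDB Mul1=14; stall  regs: r0:-5,r1:2,r2:6,r3:Add2,r4:Mul2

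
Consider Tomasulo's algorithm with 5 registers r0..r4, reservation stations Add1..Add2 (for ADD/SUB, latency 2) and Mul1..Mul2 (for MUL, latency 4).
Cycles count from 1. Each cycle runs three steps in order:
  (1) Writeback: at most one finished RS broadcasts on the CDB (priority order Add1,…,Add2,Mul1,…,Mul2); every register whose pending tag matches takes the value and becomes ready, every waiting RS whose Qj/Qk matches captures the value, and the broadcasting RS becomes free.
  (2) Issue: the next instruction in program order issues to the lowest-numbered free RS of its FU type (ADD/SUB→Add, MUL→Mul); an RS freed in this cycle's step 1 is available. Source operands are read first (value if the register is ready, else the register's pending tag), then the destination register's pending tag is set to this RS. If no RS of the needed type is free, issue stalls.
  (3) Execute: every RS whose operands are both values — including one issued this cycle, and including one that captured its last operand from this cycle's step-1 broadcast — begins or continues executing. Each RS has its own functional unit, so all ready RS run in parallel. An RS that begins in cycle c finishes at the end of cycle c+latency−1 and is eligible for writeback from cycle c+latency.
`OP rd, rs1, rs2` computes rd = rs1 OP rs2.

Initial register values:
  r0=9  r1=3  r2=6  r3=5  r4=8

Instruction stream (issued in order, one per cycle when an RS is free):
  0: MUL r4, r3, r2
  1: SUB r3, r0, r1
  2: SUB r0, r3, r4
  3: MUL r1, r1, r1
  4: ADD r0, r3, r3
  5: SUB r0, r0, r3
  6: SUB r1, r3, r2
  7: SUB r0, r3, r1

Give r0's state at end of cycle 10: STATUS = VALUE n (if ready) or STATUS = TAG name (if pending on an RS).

STATUS = TAG Add1

cycle 1: issue MUL r4<-Mul1 // r0:9,r1:3,r2:6,r3:5,r4:Mul1
cycle 2: issue SUB r3<-Add1 // r0:9,r1:3,r2:6,r3:Add1,r4:Mul1
cycle 3: issue SUB r0<-Add2 // r0:Add2,r1:3,r2:6,r3:Add1,r4:Mul1
cycle 4: CDB Add1=6; issue MUL r1<-Mul2 // r0:Add2,r1:Mul2,r2:6,r3:6,r4:Mul1
cycle 5: CDB Mul1=30; issue ADD r0<-Add1 // r0:Add1,r1:Mul2,r2:6,r3:6,r4:30
cycle 6: stall // r0:Add1,r1:Mul2,r2:6,r3:6,r4:30
cycle 7: CDB Add1=12; issue SUB r0<-Add1 // r0:Add1,r1:Mul2,r2:6,r3:6,r4:30
cycle 8: CDB Add2=-24; issue SUB r1<-Add2 // r0:Add1,r1:Add2,r2:6,r3:6,r4:30
cycle 9: CDB Add1=6; issue SUB r0<-Add1 // r0:Add1,r1:Add2,r2:6,r3:6,r4:30
cycle 10: CDB Add2=0 // r0:Add1,r1:0,r2:6,r3:6,r4:30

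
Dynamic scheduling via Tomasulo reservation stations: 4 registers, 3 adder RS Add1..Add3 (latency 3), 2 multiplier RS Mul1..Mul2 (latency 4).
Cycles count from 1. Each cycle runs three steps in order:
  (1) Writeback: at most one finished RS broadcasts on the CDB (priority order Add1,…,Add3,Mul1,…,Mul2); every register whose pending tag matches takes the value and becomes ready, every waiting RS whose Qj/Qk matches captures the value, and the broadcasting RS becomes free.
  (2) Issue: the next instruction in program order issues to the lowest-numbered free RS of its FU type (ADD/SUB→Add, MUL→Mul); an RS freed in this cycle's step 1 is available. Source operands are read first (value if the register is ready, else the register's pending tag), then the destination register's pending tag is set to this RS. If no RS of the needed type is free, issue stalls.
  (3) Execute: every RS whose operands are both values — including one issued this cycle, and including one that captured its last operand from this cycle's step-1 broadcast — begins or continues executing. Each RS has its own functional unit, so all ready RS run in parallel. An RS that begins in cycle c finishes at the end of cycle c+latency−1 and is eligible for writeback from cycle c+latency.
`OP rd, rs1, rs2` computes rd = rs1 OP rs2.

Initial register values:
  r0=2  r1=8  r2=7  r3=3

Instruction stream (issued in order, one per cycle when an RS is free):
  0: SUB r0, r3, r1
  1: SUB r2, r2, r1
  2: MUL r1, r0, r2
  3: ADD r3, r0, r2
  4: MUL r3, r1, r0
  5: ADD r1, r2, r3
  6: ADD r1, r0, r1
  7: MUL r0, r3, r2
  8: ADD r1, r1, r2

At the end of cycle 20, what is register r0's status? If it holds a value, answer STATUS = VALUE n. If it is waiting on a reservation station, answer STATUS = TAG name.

STATUS = VALUE 25

c1: issue SUB r0<-Add1 | r0:Add1,r1:8,r2:7,r3:3
c2: issue SUB r2<-Add2 | r0:Add1,r1:8,r2:Add2,r3:3
c3: issue MUL r1<-Mul1 | r0:Add1,r1:Mul1,r2:Add2,r3:3
c4: CDB Add1=-5; issue ADD r3<-Add1 | r0:-5,r1:Mul1,r2:Add2,r3:Add1
c5: CDB Add2=-1; issue MUL r3<-Mul2 | r0:-5,r1:Mul1,r2:-1,r3:Mul2
c6: issue ADD r1<-Add2 | r0:-5,r1:Add2,r2:-1,r3:Mul2
c7: issue ADD r1<-Add3 | r0:-5,r1:Add3,r2:-1,r3:Mul2
c8: CDB Add1=-6; stall | r0:-5,r1:Add3,r2:-1,r3:Mul2
c9: CDB Mul1=5; issue MUL r0<-Mul1 | r0:Mul1,r1:Add3,r2:-1,r3:Mul2
c10: issue ADD r1<-Add1 | r0:Mul1,r1:Add1,r2:-1,r3:Mul2
c11: - | r0:Mul1,r1:Add1,r2:-1,r3:Mul2
c12: - | r0:Mul1,r1:Add1,r2:-1,r3:Mul2
c13: CDB Mul2=-25 | r0:Mul1,r1:Add1,r2:-1,r3:-25
c14: - | r0:Mul1,r1:Add1,r2:-1,r3:-25
c15: - | r0:Mul1,r1:Add1,r2:-1,r3:-25
c16: CDB Add2=-26 | r0:Mul1,r1:Add1,r2:-1,r3:-25
c17: CDB Mul1=25 | r0:25,r1:Add1,r2:-1,r3:-25
c18: - | r0:25,r1:Add1,r2:-1,r3:-25
c19: CDB Add3=-31 | r0:25,r1:Add1,r2:-1,r3:-25
c20: - | r0:25,r1:Add1,r2:-1,r3:-25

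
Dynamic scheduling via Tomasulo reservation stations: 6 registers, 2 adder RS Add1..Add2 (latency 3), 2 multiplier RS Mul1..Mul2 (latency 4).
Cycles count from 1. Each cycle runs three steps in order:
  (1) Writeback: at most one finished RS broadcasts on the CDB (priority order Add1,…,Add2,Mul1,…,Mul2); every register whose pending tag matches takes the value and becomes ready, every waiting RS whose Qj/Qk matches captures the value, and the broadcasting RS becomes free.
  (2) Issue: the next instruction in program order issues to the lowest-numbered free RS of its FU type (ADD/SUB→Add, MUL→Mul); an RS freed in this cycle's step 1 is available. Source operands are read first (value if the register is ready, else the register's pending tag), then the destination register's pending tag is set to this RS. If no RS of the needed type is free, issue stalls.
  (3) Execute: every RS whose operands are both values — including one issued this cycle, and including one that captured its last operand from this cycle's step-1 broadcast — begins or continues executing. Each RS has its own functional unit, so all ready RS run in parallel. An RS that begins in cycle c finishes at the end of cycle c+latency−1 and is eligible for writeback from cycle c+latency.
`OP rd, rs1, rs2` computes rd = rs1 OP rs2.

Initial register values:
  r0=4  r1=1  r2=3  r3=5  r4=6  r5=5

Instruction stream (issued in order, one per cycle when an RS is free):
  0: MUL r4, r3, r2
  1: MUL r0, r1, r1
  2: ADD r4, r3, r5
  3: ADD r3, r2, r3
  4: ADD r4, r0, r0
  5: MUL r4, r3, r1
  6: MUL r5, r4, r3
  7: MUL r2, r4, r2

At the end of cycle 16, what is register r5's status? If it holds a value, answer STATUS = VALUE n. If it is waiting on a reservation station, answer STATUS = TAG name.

  c1: issue MUL r4<-Mul1  regs: r0:4,r1:1,r2:3,r3:5,r4:Mul1,r5:5
  c2: issue MUL r0<-Mul2  regs: r0:Mul2,r1:1,r2:3,r3:5,r4:Mul1,r5:5
  c3: issue ADD r4<-Add1  regs: r0:Mul2,r1:1,r2:3,r3:5,r4:Add1,r5:5
  c4: issue ADD r3<-Add2  regs: r0:Mul2,r1:1,r2:3,r3:Add2,r4:Add1,r5:5
  c5: CDB Mul1=15; stall  regs: r0:Mul2,r1:1,r2:3,r3:Add2,r4:Add1,r5:5
  c6: CDB Add1=10; issue ADD r4<-Add1  regs: r0:Mul2,r1:1,r2:3,r3:Add2,r4:Add1,r5:5
  c7: CDB Add2=8; issue MUL r4<-Mul1  regs: r0:Mul2,r1:1,r2:3,r3:8,r4:Mul1,r5:5
  c8: CDB Mul2=1; issue MUL r5<-Mul2  regs: r0:1,r1:1,r2:3,r3:8,r4:Mul1,r5:Mul2
  c9: stall  regs: r0:1,r1:1,r2:3,r3:8,r4:Mul1,r5:Mul2
  c10: stall  regs: r0:1,r1:1,r2:3,r3:8,r4:Mul1,r5:Mul2
  c11: CDB Add1=2; stall  regs: r0:1,r1:1,r2:3,r3:8,r4:Mul1,r5:Mul2
  c12: CDB Mul1=8; issue MUL r2<-Mul1  regs: r0:1,r1:1,r2:Mul1,r3:8,r4:8,r5:Mul2
  c13: -  regs: r0:1,r1:1,r2:Mul1,r3:8,r4:8,r5:Mul2
  c14: -  regs: r0:1,r1:1,r2:Mul1,r3:8,r4:8,r5:Mul2
  c15: -  regs: r0:1,r1:1,r2:Mul1,r3:8,r4:8,r5:Mul2
  c16: CDB Mul1=24  regs: r0:1,r1:1,r2:24,r3:8,r4:8,r5:Mul2

STATUS = TAG Mul2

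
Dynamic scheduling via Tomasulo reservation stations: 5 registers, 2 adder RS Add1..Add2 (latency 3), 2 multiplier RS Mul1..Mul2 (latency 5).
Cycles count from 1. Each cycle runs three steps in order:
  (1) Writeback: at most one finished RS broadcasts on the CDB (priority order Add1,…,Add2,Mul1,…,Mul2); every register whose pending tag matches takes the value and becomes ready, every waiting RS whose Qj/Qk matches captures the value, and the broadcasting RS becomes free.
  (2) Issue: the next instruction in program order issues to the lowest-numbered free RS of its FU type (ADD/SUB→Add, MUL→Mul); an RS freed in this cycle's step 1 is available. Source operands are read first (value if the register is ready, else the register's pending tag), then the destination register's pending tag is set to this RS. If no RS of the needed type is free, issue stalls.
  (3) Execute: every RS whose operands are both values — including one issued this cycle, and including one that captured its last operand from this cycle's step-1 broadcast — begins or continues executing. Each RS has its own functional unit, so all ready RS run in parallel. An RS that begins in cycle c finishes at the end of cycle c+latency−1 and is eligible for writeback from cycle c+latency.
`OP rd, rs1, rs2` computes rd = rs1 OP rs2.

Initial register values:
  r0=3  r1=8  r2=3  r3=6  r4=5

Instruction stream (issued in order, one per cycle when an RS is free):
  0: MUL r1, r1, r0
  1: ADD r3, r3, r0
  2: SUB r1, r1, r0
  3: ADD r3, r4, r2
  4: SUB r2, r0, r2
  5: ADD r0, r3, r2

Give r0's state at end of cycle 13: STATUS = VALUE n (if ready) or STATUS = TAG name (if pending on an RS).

c1: issue MUL r1<-Mul1 | r0:3,r1:Mul1,r2:3,r3:6,r4:5
c2: issue ADD r3<-Add1 | r0:3,r1:Mul1,r2:3,r3:Add1,r4:5
c3: issue SUB r1<-Add2 | r0:3,r1:Add2,r2:3,r3:Add1,r4:5
c4: stall | r0:3,r1:Add2,r2:3,r3:Add1,r4:5
c5: CDB Add1=9; issue ADD r3<-Add1 | r0:3,r1:Add2,r2:3,r3:Add1,r4:5
c6: CDB Mul1=24; stall | r0:3,r1:Add2,r2:3,r3:Add1,r4:5
c7: stall | r0:3,r1:Add2,r2:3,r3:Add1,r4:5
c8: CDB Add1=8; issue SUB r2<-Add1 | r0:3,r1:Add2,r2:Add1,r3:8,r4:5
c9: CDB Add2=21; issue ADD r0<-Add2 | r0:Add2,r1:21,r2:Add1,r3:8,r4:5
c10: - | r0:Add2,r1:21,r2:Add1,r3:8,r4:5
c11: CDB Add1=0 | r0:Add2,r1:21,r2:0,r3:8,r4:5
c12: - | r0:Add2,r1:21,r2:0,r3:8,r4:5
c13: - | r0:Add2,r1:21,r2:0,r3:8,r4:5

STATUS = TAG Add2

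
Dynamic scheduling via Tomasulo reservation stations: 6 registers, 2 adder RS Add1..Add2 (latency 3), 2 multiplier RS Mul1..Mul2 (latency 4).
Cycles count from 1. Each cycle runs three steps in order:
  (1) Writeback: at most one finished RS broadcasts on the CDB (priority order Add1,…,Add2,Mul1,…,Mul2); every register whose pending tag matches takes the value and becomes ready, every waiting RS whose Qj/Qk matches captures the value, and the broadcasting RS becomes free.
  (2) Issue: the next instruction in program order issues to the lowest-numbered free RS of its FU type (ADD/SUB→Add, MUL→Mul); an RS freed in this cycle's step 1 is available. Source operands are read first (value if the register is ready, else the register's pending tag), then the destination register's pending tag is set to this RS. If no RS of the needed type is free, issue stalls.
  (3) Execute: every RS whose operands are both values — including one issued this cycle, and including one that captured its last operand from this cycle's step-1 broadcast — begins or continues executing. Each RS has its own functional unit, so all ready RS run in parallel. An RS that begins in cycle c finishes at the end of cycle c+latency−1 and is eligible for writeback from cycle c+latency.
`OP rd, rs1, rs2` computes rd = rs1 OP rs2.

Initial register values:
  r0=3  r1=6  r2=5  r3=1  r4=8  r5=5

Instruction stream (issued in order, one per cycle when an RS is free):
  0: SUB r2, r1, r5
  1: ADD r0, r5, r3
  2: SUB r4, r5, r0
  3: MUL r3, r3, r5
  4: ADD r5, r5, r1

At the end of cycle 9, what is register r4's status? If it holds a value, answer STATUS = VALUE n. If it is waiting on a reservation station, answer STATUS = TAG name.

STATUS = VALUE -1

cycle 1: issue SUB r2<-Add1 // r0:3,r1:6,r2:Add1,r3:1,r4:8,r5:5
cycle 2: issue ADD r0<-Add2 // r0:Add2,r1:6,r2:Add1,r3:1,r4:8,r5:5
cycle 3: stall // r0:Add2,r1:6,r2:Add1,r3:1,r4:8,r5:5
cycle 4: CDB Add1=1; issue SUB r4<-Add1 // r0:Add2,r1:6,r2:1,r3:1,r4:Add1,r5:5
cycle 5: CDB Add2=6; issue MUL r3<-Mul1 // r0:6,r1:6,r2:1,r3:Mul1,r4:Add1,r5:5
cycle 6: issue ADD r5<-Add2 // r0:6,r1:6,r2:1,r3:Mul1,r4:Add1,r5:Add2
cycle 7: - // r0:6,r1:6,r2:1,r3:Mul1,r4:Add1,r5:Add2
cycle 8: CDB Add1=-1 // r0:6,r1:6,r2:1,r3:Mul1,r4:-1,r5:Add2
cycle 9: CDB Add2=11 // r0:6,r1:6,r2:1,r3:Mul1,r4:-1,r5:11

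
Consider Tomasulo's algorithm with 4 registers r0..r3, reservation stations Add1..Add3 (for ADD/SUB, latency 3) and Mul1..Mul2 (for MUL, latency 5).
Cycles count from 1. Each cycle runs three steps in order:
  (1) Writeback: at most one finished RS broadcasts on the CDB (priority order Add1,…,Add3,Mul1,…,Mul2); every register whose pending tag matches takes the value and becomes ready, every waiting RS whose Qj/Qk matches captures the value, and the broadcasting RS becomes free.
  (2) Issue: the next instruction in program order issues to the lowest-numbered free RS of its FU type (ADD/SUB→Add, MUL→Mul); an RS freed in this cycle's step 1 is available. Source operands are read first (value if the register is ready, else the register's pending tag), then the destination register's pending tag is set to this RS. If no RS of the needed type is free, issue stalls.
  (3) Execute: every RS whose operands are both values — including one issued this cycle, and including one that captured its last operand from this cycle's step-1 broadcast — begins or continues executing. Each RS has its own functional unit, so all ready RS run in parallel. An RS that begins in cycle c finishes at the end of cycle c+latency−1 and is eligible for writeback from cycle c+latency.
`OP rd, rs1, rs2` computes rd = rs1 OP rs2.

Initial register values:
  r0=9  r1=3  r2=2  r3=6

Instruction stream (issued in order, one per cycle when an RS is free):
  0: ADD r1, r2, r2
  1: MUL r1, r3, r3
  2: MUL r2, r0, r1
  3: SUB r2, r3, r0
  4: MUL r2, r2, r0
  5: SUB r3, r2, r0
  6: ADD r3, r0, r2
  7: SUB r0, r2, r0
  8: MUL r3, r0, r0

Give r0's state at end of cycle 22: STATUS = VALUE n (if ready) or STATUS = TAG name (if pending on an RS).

STATUS = VALUE -36

  c1: issue ADD r1<-Add1  regs: r0:9,r1:Add1,r2:2,r3:6
  c2: issue MUL r1<-Mul1  regs: r0:9,r1:Mul1,r2:2,r3:6
  c3: issue MUL r2<-Mul2  regs: r0:9,r1:Mul1,r2:Mul2,r3:6
  c4: CDB Add1=4; issue SUB r2<-Add1  regs: r0:9,r1:Mul1,r2:Add1,r3:6
  c5: stall  regs: r0:9,r1:Mul1,r2:Add1,r3:6
  c6: stall  regs: r0:9,r1:Mul1,r2:Add1,r3:6
  c7: CDB Add1=-3; stall  regs: r0:9,r1:Mul1,r2:-3,r3:6
  c8: CDB Mul1=36; issue MUL r2<-Mul1  regs: r0:9,r1:36,r2:Mul1,r3:6
  c9: issue SUB r3<-Add1  regs: r0:9,r1:36,r2:Mul1,r3:Add1
  c10: issue ADD r3<-Add2  regs: r0:9,r1:36,r2:Mul1,r3:Add2
  c11: issue SUB r0<-Add3  regs: r0:Add3,r1:36,r2:Mul1,r3:Add2
  c12: stall  regs: r0:Add3,r1:36,r2:Mul1,r3:Add2
  c13: CDB Mul1=-27; issue MUL r3<-Mul1  regs: r0:Add3,r1:36,r2:-27,r3:Mul1
  c14: CDB Mul2=324  regs: r0:Add3,r1:36,r2:-27,r3:Mul1
  c15: -  regs: r0:Add3,r1:36,r2:-27,r3:Mul1
  c16: CDB Add1=-36  regs: r0:Add3,r1:36,r2:-27,r3:Mul1
  c17: CDB Add2=-18  regs: r0:Add3,r1:36,r2:-27,r3:Mul1
  c18: CDB Add3=-36  regs: r0:-36,r1:36,r2:-27,r3:Mul1
  c19: -  regs: r0:-36,r1:36,r2:-27,r3:Mul1
  c20: -  regs: r0:-36,r1:36,r2:-27,r3:Mul1
  c21: -  regs: r0:-36,r1:36,r2:-27,r3:Mul1
  c22: -  regs: r0:-36,r1:36,r2:-27,r3:Mul1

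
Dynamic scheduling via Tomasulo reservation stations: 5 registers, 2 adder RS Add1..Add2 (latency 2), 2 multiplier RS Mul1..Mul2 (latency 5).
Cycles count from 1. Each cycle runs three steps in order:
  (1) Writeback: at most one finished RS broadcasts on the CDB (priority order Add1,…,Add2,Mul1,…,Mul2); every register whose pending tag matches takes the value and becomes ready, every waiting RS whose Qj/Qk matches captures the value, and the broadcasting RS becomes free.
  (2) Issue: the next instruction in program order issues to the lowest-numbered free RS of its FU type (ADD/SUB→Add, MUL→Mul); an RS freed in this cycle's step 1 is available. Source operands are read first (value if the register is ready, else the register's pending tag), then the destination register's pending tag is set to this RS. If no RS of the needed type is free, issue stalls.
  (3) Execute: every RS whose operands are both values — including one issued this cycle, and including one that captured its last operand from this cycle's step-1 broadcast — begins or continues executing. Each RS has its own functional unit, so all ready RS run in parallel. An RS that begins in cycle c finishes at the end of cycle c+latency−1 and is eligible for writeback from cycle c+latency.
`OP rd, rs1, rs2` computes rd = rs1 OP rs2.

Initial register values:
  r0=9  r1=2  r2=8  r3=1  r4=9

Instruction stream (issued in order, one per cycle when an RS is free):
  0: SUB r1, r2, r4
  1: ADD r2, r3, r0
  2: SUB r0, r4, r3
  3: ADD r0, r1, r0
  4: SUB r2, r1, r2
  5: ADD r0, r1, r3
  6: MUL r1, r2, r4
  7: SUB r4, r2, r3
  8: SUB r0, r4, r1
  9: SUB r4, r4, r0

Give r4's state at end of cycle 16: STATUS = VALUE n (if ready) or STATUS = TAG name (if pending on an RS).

STATUS = TAG Add1

cycle 1: issue SUB r1<-Add1 // r0:9,r1:Add1,r2:8,r3:1,r4:9
cycle 2: issue ADD r2<-Add2 // r0:9,r1:Add1,r2:Add2,r3:1,r4:9
cycle 3: CDB Add1=-1; issue SUB r0<-Add1 // r0:Add1,r1:-1,r2:Add2,r3:1,r4:9
cycle 4: CDB Add2=10; issue ADD r0<-Add2 // r0:Add2,r1:-1,r2:10,r3:1,r4:9
cycle 5: CDB Add1=8; issue SUB r2<-Add1 // r0:Add2,r1:-1,r2:Add1,r3:1,r4:9
cycle 6: stall // r0:Add2,r1:-1,r2:Add1,r3:1,r4:9
cycle 7: CDB Add1=-11; issue ADD r0<-Add1 // r0:Add1,r1:-1,r2:-11,r3:1,r4:9
cycle 8: CDB Add2=7; issue MUL r1<-Mul1 // r0:Add1,r1:Mul1,r2:-11,r3:1,r4:9
cycle 9: CDB Add1=0; issue SUB r4<-Add1 // r0:0,r1:Mul1,r2:-11,r3:1,r4:Add1
cycle 10: issue SUB r0<-Add2 // r0:Add2,r1:Mul1,r2:-11,r3:1,r4:Add1
cycle 11: CDB Add1=-12; issue SUB r4<-Add1 // r0:Add2,r1:Mul1,r2:-11,r3:1,r4:Add1
cycle 12: - // r0:Add2,r1:Mul1,r2:-11,r3:1,r4:Add1
cycle 13: CDB Mul1=-99 // r0:Add2,r1:-99,r2:-11,r3:1,r4:Add1
cycle 14: - // r0:Add2,r1:-99,r2:-11,r3:1,r4:Add1
cycle 15: CDB Add2=87 // r0:87,r1:-99,r2:-11,r3:1,r4:Add1
cycle 16: - // r0:87,r1:-99,r2:-11,r3:1,r4:Add1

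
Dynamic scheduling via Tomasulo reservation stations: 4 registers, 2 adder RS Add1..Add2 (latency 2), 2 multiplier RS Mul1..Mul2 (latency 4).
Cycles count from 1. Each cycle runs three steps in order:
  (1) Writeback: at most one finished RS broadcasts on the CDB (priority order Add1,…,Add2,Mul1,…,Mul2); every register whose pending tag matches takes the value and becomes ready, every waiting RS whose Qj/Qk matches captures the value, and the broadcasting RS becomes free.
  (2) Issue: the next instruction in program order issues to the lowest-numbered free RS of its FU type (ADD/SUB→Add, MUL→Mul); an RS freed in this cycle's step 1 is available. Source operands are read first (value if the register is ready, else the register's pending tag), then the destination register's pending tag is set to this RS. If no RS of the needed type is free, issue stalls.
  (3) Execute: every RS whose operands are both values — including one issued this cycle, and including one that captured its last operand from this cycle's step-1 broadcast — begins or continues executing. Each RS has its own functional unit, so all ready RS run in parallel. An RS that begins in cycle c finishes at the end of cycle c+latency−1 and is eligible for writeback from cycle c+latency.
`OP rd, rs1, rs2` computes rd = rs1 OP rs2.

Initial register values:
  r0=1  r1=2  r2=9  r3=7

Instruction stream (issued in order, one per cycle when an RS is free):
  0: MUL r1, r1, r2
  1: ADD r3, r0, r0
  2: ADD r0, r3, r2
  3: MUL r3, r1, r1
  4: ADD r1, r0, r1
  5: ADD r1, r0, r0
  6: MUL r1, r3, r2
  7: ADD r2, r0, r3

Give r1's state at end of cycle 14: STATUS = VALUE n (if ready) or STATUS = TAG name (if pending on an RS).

c1: issue MUL r1<-Mul1 | r0:1,r1:Mul1,r2:9,r3:7
c2: issue ADD r3<-Add1 | r0:1,r1:Mul1,r2:9,r3:Add1
c3: issue ADD r0<-Add2 | r0:Add2,r1:Mul1,r2:9,r3:Add1
c4: CDB Add1=2; issue MUL r3<-Mul2 | r0:Add2,r1:Mul1,r2:9,r3:Mul2
c5: CDB Mul1=18; issue ADD r1<-Add1 | r0:Add2,r1:Add1,r2:9,r3:Mul2
c6: CDB Add2=11; issue ADD r1<-Add2 | r0:11,r1:Add2,r2:9,r3:Mul2
c7: issue MUL r1<-Mul1 | r0:11,r1:Mul1,r2:9,r3:Mul2
c8: CDB Add1=29; issue ADD r2<-Add1 | r0:11,r1:Mul1,r2:Add1,r3:Mul2
c9: CDB Add2=22 | r0:11,r1:Mul1,r2:Add1,r3:Mul2
c10: CDB Mul2=324 | r0:11,r1:Mul1,r2:Add1,r3:324
c11: - | r0:11,r1:Mul1,r2:Add1,r3:324
c12: CDB Add1=335 | r0:11,r1:Mul1,r2:335,r3:324
c13: - | r0:11,r1:Mul1,r2:335,r3:324
c14: CDB Mul1=2916 | r0:11,r1:2916,r2:335,r3:324

STATUS = VALUE 2916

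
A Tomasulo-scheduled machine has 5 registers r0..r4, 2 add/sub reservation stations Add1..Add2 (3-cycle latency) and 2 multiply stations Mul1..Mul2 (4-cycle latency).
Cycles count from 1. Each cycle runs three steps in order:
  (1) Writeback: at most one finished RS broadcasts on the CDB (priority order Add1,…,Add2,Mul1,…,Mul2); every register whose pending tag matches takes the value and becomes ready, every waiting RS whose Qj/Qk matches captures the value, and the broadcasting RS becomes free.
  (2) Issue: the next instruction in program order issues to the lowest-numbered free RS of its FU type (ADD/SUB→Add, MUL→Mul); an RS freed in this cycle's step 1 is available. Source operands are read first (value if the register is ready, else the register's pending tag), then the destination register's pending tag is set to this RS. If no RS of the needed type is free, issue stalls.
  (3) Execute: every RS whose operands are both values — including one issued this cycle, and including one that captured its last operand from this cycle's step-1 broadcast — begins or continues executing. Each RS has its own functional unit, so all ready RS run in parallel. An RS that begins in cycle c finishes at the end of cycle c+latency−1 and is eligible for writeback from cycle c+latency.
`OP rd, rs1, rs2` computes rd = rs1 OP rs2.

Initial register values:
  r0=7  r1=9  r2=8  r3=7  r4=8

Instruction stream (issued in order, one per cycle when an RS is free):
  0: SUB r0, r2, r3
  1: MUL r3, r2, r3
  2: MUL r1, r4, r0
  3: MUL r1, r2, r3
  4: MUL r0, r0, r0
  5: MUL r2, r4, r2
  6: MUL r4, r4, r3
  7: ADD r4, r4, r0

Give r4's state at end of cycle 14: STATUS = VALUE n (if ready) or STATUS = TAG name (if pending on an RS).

STATUS = TAG Add1

  c1: issue SUB r0<-Add1  regs: r0:Add1,r1:9,r2:8,r3:7,r4:8
  c2: issue MUL r3<-Mul1  regs: r0:Add1,r1:9,r2:8,r3:Mul1,r4:8
  c3: issue MUL r1<-Mul2  regs: r0:Add1,r1:Mul2,r2:8,r3:Mul1,r4:8
  c4: CDB Add1=1; stall  regs: r0:1,r1:Mul2,r2:8,r3:Mul1,r4:8
  c5: stall  regs: r0:1,r1:Mul2,r2:8,r3:Mul1,r4:8
  c6: CDB Mul1=56; issue MUL r1<-Mul1  regs: r0:1,r1:Mul1,r2:8,r3:56,r4:8
  c7: stall  regs: r0:1,r1:Mul1,r2:8,r3:56,r4:8
  c8: CDB Mul2=8; issue MUL r0<-Mul2  regs: r0:Mul2,r1:Mul1,r2:8,r3:56,r4:8
  c9: stall  regs: r0:Mul2,r1:Mul1,r2:8,r3:56,r4:8
  c10: CDB Mul1=448; issue MUL r2<-Mul1  regs: r0:Mul2,r1:448,r2:Mul1,r3:56,r4:8
  c11: stall  regs: r0:Mul2,r1:448,r2:Mul1,r3:56,r4:8
  c12: CDB Mul2=1; issue MUL r4<-Mul2  regs: r0:1,r1:448,r2:Mul1,r3:56,r4:Mul2
  c13: issue ADD r4<-Add1  regs: r0:1,r1:448,r2:Mul1,r3:56,r4:Add1
  c14: CDB Mul1=64  regs: r0:1,r1:448,r2:64,r3:56,r4:Add1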